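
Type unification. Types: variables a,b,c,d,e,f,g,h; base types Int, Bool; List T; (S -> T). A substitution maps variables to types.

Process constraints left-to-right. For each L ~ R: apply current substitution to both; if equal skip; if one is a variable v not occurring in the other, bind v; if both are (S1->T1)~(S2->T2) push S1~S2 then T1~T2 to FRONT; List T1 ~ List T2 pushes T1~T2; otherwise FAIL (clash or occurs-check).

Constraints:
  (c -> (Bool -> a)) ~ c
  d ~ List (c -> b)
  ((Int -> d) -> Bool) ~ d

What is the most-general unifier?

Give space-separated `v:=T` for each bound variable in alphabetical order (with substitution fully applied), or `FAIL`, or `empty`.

Answer: FAIL

Derivation:
step 1: unify (c -> (Bool -> a)) ~ c  [subst: {-} | 2 pending]
  occurs-check fail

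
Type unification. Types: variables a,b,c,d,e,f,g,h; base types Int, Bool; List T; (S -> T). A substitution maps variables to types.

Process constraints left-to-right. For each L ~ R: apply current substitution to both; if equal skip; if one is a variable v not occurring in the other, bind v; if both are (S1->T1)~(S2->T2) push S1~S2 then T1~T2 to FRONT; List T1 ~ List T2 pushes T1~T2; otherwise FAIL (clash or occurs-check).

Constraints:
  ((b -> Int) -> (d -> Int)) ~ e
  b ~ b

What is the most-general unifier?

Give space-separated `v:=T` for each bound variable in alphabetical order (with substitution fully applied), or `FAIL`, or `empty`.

step 1: unify ((b -> Int) -> (d -> Int)) ~ e  [subst: {-} | 1 pending]
  bind e := ((b -> Int) -> (d -> Int))
step 2: unify b ~ b  [subst: {e:=((b -> Int) -> (d -> Int))} | 0 pending]
  -> identical, skip

Answer: e:=((b -> Int) -> (d -> Int))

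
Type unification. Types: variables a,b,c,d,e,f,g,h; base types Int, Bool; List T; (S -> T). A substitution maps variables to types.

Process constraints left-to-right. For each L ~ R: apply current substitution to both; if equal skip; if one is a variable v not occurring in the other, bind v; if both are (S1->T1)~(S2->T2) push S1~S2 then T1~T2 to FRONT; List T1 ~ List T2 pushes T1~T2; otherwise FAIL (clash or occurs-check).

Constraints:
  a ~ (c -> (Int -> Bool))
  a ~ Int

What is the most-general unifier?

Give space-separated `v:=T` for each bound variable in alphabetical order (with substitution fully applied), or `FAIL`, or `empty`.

Answer: FAIL

Derivation:
step 1: unify a ~ (c -> (Int -> Bool))  [subst: {-} | 1 pending]
  bind a := (c -> (Int -> Bool))
step 2: unify (c -> (Int -> Bool)) ~ Int  [subst: {a:=(c -> (Int -> Bool))} | 0 pending]
  clash: (c -> (Int -> Bool)) vs Int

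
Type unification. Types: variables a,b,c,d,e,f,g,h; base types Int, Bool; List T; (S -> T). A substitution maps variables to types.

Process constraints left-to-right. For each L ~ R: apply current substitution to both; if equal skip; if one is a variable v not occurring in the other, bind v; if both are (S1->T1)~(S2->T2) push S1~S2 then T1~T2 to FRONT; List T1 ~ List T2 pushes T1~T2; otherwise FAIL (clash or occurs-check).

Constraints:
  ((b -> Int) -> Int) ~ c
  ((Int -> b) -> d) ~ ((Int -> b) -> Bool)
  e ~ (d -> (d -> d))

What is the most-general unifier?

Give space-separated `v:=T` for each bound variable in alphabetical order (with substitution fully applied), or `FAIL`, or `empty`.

Answer: c:=((b -> Int) -> Int) d:=Bool e:=(Bool -> (Bool -> Bool))

Derivation:
step 1: unify ((b -> Int) -> Int) ~ c  [subst: {-} | 2 pending]
  bind c := ((b -> Int) -> Int)
step 2: unify ((Int -> b) -> d) ~ ((Int -> b) -> Bool)  [subst: {c:=((b -> Int) -> Int)} | 1 pending]
  -> decompose arrow: push (Int -> b)~(Int -> b), d~Bool
step 3: unify (Int -> b) ~ (Int -> b)  [subst: {c:=((b -> Int) -> Int)} | 2 pending]
  -> identical, skip
step 4: unify d ~ Bool  [subst: {c:=((b -> Int) -> Int)} | 1 pending]
  bind d := Bool
step 5: unify e ~ (Bool -> (Bool -> Bool))  [subst: {c:=((b -> Int) -> Int), d:=Bool} | 0 pending]
  bind e := (Bool -> (Bool -> Bool))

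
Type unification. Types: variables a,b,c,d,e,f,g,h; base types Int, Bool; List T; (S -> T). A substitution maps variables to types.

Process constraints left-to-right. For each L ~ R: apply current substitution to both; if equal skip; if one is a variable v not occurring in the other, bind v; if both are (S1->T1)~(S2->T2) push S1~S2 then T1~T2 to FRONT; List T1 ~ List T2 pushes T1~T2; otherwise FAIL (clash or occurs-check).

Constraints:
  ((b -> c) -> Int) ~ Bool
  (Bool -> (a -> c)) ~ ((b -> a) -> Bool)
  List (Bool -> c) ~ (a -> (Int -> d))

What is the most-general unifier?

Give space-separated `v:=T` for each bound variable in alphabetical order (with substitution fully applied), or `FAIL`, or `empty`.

Answer: FAIL

Derivation:
step 1: unify ((b -> c) -> Int) ~ Bool  [subst: {-} | 2 pending]
  clash: ((b -> c) -> Int) vs Bool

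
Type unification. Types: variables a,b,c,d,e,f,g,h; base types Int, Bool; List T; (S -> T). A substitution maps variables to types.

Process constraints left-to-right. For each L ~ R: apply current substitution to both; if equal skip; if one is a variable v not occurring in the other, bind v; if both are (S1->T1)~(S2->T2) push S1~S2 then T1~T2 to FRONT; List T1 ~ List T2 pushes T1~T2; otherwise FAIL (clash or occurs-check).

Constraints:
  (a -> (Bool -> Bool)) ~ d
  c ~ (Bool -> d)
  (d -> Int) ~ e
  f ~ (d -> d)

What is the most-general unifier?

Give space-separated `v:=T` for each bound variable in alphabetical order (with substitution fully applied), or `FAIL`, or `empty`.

Answer: c:=(Bool -> (a -> (Bool -> Bool))) d:=(a -> (Bool -> Bool)) e:=((a -> (Bool -> Bool)) -> Int) f:=((a -> (Bool -> Bool)) -> (a -> (Bool -> Bool)))

Derivation:
step 1: unify (a -> (Bool -> Bool)) ~ d  [subst: {-} | 3 pending]
  bind d := (a -> (Bool -> Bool))
step 2: unify c ~ (Bool -> (a -> (Bool -> Bool)))  [subst: {d:=(a -> (Bool -> Bool))} | 2 pending]
  bind c := (Bool -> (a -> (Bool -> Bool)))
step 3: unify ((a -> (Bool -> Bool)) -> Int) ~ e  [subst: {d:=(a -> (Bool -> Bool)), c:=(Bool -> (a -> (Bool -> Bool)))} | 1 pending]
  bind e := ((a -> (Bool -> Bool)) -> Int)
step 4: unify f ~ ((a -> (Bool -> Bool)) -> (a -> (Bool -> Bool)))  [subst: {d:=(a -> (Bool -> Bool)), c:=(Bool -> (a -> (Bool -> Bool))), e:=((a -> (Bool -> Bool)) -> Int)} | 0 pending]
  bind f := ((a -> (Bool -> Bool)) -> (a -> (Bool -> Bool)))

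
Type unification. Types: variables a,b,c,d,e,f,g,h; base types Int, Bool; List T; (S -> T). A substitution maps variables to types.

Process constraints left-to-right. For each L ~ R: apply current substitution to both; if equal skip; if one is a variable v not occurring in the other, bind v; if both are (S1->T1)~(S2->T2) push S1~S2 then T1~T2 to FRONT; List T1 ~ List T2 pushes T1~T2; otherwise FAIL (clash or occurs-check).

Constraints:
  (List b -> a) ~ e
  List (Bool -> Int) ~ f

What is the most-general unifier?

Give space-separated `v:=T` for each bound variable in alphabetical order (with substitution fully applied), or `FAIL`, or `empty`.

Answer: e:=(List b -> a) f:=List (Bool -> Int)

Derivation:
step 1: unify (List b -> a) ~ e  [subst: {-} | 1 pending]
  bind e := (List b -> a)
step 2: unify List (Bool -> Int) ~ f  [subst: {e:=(List b -> a)} | 0 pending]
  bind f := List (Bool -> Int)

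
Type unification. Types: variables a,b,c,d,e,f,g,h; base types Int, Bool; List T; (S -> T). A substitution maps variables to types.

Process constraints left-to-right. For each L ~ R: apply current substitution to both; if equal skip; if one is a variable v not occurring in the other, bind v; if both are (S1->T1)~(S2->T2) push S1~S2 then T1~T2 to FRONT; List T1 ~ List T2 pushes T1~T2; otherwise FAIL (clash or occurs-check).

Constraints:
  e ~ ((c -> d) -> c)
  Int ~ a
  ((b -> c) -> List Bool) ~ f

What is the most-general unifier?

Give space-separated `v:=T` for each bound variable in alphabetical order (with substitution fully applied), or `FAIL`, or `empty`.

Answer: a:=Int e:=((c -> d) -> c) f:=((b -> c) -> List Bool)

Derivation:
step 1: unify e ~ ((c -> d) -> c)  [subst: {-} | 2 pending]
  bind e := ((c -> d) -> c)
step 2: unify Int ~ a  [subst: {e:=((c -> d) -> c)} | 1 pending]
  bind a := Int
step 3: unify ((b -> c) -> List Bool) ~ f  [subst: {e:=((c -> d) -> c), a:=Int} | 0 pending]
  bind f := ((b -> c) -> List Bool)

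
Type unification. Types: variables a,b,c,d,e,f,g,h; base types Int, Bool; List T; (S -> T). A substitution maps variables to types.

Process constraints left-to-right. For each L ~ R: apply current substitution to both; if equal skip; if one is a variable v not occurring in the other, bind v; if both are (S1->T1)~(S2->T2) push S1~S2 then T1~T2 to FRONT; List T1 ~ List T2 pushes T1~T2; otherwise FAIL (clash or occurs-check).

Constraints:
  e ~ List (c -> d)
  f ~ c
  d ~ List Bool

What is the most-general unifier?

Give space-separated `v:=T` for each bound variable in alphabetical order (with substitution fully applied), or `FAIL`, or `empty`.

Answer: d:=List Bool e:=List (c -> List Bool) f:=c

Derivation:
step 1: unify e ~ List (c -> d)  [subst: {-} | 2 pending]
  bind e := List (c -> d)
step 2: unify f ~ c  [subst: {e:=List (c -> d)} | 1 pending]
  bind f := c
step 3: unify d ~ List Bool  [subst: {e:=List (c -> d), f:=c} | 0 pending]
  bind d := List Bool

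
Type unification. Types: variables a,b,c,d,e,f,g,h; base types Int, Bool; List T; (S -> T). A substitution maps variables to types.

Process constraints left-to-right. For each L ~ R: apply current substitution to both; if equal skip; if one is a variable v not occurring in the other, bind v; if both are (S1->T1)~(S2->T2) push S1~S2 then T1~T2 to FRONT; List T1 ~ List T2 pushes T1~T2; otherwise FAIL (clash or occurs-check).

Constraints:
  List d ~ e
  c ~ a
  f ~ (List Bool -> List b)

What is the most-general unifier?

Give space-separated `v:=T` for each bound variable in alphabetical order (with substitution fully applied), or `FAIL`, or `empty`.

Answer: c:=a e:=List d f:=(List Bool -> List b)

Derivation:
step 1: unify List d ~ e  [subst: {-} | 2 pending]
  bind e := List d
step 2: unify c ~ a  [subst: {e:=List d} | 1 pending]
  bind c := a
step 3: unify f ~ (List Bool -> List b)  [subst: {e:=List d, c:=a} | 0 pending]
  bind f := (List Bool -> List b)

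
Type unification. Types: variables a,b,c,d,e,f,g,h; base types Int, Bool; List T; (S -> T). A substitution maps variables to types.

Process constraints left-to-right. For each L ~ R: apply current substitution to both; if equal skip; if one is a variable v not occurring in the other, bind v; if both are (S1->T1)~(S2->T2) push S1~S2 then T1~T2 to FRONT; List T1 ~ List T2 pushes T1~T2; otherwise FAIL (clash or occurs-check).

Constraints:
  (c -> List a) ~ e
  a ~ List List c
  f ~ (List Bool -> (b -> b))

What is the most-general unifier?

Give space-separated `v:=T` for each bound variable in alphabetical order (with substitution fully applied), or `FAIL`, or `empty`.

step 1: unify (c -> List a) ~ e  [subst: {-} | 2 pending]
  bind e := (c -> List a)
step 2: unify a ~ List List c  [subst: {e:=(c -> List a)} | 1 pending]
  bind a := List List c
step 3: unify f ~ (List Bool -> (b -> b))  [subst: {e:=(c -> List a), a:=List List c} | 0 pending]
  bind f := (List Bool -> (b -> b))

Answer: a:=List List c e:=(c -> List List List c) f:=(List Bool -> (b -> b))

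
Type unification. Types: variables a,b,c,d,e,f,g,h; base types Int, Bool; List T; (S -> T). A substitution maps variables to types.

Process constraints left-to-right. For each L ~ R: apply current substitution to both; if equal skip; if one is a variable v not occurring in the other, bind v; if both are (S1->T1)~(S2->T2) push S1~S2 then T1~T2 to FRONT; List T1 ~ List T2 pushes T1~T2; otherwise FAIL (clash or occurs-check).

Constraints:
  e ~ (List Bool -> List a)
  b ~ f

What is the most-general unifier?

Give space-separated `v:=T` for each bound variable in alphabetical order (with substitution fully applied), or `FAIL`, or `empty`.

step 1: unify e ~ (List Bool -> List a)  [subst: {-} | 1 pending]
  bind e := (List Bool -> List a)
step 2: unify b ~ f  [subst: {e:=(List Bool -> List a)} | 0 pending]
  bind b := f

Answer: b:=f e:=(List Bool -> List a)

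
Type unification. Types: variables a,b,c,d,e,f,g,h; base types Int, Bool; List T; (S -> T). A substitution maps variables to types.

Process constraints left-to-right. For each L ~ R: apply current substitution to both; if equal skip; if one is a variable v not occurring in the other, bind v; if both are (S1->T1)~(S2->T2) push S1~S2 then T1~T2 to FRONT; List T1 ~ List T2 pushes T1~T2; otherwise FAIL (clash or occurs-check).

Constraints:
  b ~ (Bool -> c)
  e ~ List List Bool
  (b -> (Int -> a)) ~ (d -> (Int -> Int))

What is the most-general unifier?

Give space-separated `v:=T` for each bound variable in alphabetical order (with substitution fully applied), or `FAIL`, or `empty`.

Answer: a:=Int b:=(Bool -> c) d:=(Bool -> c) e:=List List Bool

Derivation:
step 1: unify b ~ (Bool -> c)  [subst: {-} | 2 pending]
  bind b := (Bool -> c)
step 2: unify e ~ List List Bool  [subst: {b:=(Bool -> c)} | 1 pending]
  bind e := List List Bool
step 3: unify ((Bool -> c) -> (Int -> a)) ~ (d -> (Int -> Int))  [subst: {b:=(Bool -> c), e:=List List Bool} | 0 pending]
  -> decompose arrow: push (Bool -> c)~d, (Int -> a)~(Int -> Int)
step 4: unify (Bool -> c) ~ d  [subst: {b:=(Bool -> c), e:=List List Bool} | 1 pending]
  bind d := (Bool -> c)
step 5: unify (Int -> a) ~ (Int -> Int)  [subst: {b:=(Bool -> c), e:=List List Bool, d:=(Bool -> c)} | 0 pending]
  -> decompose arrow: push Int~Int, a~Int
step 6: unify Int ~ Int  [subst: {b:=(Bool -> c), e:=List List Bool, d:=(Bool -> c)} | 1 pending]
  -> identical, skip
step 7: unify a ~ Int  [subst: {b:=(Bool -> c), e:=List List Bool, d:=(Bool -> c)} | 0 pending]
  bind a := Int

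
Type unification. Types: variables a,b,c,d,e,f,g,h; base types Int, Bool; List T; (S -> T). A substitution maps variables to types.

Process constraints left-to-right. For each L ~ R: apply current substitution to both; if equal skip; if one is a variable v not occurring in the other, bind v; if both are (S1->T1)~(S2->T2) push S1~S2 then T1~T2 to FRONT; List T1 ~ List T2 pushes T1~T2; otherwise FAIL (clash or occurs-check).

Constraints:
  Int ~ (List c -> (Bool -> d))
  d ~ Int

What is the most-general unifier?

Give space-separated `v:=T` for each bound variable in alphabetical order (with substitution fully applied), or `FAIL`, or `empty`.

Answer: FAIL

Derivation:
step 1: unify Int ~ (List c -> (Bool -> d))  [subst: {-} | 1 pending]
  clash: Int vs (List c -> (Bool -> d))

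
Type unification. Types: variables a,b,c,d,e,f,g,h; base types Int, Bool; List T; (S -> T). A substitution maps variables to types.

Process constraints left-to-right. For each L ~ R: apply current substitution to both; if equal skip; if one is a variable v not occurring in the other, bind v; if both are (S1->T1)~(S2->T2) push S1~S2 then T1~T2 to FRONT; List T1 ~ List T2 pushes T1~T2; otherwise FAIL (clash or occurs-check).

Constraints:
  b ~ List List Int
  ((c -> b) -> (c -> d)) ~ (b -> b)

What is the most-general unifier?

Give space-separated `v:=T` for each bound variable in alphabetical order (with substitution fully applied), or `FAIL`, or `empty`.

step 1: unify b ~ List List Int  [subst: {-} | 1 pending]
  bind b := List List Int
step 2: unify ((c -> List List Int) -> (c -> d)) ~ (List List Int -> List List Int)  [subst: {b:=List List Int} | 0 pending]
  -> decompose arrow: push (c -> List List Int)~List List Int, (c -> d)~List List Int
step 3: unify (c -> List List Int) ~ List List Int  [subst: {b:=List List Int} | 1 pending]
  clash: (c -> List List Int) vs List List Int

Answer: FAIL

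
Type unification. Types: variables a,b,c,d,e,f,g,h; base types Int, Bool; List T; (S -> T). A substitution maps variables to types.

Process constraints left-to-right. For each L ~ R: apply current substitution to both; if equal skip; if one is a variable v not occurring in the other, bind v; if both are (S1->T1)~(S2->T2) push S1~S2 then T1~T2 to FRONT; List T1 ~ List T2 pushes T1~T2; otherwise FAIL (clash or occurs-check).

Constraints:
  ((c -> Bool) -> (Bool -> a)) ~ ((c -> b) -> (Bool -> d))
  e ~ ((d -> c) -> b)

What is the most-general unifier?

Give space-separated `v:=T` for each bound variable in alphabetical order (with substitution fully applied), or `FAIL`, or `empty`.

step 1: unify ((c -> Bool) -> (Bool -> a)) ~ ((c -> b) -> (Bool -> d))  [subst: {-} | 1 pending]
  -> decompose arrow: push (c -> Bool)~(c -> b), (Bool -> a)~(Bool -> d)
step 2: unify (c -> Bool) ~ (c -> b)  [subst: {-} | 2 pending]
  -> decompose arrow: push c~c, Bool~b
step 3: unify c ~ c  [subst: {-} | 3 pending]
  -> identical, skip
step 4: unify Bool ~ b  [subst: {-} | 2 pending]
  bind b := Bool
step 5: unify (Bool -> a) ~ (Bool -> d)  [subst: {b:=Bool} | 1 pending]
  -> decompose arrow: push Bool~Bool, a~d
step 6: unify Bool ~ Bool  [subst: {b:=Bool} | 2 pending]
  -> identical, skip
step 7: unify a ~ d  [subst: {b:=Bool} | 1 pending]
  bind a := d
step 8: unify e ~ ((d -> c) -> Bool)  [subst: {b:=Bool, a:=d} | 0 pending]
  bind e := ((d -> c) -> Bool)

Answer: a:=d b:=Bool e:=((d -> c) -> Bool)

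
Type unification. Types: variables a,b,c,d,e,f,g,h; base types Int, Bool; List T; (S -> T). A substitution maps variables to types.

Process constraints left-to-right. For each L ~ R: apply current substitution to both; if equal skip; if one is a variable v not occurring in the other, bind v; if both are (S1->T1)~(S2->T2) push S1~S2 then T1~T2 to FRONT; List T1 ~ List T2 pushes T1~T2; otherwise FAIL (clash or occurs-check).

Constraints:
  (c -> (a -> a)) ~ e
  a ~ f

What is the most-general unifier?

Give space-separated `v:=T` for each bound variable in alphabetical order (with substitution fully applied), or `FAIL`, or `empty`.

Answer: a:=f e:=(c -> (f -> f))

Derivation:
step 1: unify (c -> (a -> a)) ~ e  [subst: {-} | 1 pending]
  bind e := (c -> (a -> a))
step 2: unify a ~ f  [subst: {e:=(c -> (a -> a))} | 0 pending]
  bind a := f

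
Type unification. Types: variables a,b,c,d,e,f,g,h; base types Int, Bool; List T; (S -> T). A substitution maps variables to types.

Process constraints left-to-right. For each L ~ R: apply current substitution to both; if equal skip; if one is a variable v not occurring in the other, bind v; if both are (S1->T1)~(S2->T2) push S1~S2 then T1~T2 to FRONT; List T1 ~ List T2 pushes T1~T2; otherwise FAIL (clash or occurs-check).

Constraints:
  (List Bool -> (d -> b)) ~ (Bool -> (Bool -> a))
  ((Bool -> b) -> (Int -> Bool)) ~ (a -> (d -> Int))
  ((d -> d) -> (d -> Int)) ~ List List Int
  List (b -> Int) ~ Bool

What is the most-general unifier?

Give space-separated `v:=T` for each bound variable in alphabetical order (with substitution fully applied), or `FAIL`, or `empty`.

step 1: unify (List Bool -> (d -> b)) ~ (Bool -> (Bool -> a))  [subst: {-} | 3 pending]
  -> decompose arrow: push List Bool~Bool, (d -> b)~(Bool -> a)
step 2: unify List Bool ~ Bool  [subst: {-} | 4 pending]
  clash: List Bool vs Bool

Answer: FAIL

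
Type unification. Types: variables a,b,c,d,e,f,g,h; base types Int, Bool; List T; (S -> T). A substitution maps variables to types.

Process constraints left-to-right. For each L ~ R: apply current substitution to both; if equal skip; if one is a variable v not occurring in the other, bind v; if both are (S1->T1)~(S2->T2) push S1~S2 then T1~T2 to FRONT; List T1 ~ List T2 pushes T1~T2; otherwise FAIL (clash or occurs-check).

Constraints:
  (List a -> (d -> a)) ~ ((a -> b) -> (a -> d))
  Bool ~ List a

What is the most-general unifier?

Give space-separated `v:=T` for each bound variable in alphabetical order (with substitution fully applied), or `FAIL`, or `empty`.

Answer: FAIL

Derivation:
step 1: unify (List a -> (d -> a)) ~ ((a -> b) -> (a -> d))  [subst: {-} | 1 pending]
  -> decompose arrow: push List a~(a -> b), (d -> a)~(a -> d)
step 2: unify List a ~ (a -> b)  [subst: {-} | 2 pending]
  clash: List a vs (a -> b)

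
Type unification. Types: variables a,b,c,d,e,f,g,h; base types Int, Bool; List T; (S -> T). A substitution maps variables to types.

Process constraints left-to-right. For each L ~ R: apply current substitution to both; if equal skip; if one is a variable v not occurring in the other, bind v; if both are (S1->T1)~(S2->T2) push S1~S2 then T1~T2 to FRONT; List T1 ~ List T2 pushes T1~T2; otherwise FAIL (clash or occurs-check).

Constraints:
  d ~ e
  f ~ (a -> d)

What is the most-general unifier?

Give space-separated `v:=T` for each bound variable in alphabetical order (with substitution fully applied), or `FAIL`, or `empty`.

Answer: d:=e f:=(a -> e)

Derivation:
step 1: unify d ~ e  [subst: {-} | 1 pending]
  bind d := e
step 2: unify f ~ (a -> e)  [subst: {d:=e} | 0 pending]
  bind f := (a -> e)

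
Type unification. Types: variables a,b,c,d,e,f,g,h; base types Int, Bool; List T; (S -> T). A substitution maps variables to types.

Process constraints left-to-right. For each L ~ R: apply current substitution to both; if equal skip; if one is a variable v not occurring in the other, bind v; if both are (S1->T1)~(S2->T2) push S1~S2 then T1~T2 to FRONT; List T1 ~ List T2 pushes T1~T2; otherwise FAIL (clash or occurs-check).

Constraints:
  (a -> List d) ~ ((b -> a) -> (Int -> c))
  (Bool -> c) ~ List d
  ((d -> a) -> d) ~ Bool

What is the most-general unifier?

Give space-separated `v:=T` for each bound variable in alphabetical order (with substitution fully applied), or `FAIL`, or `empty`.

Answer: FAIL

Derivation:
step 1: unify (a -> List d) ~ ((b -> a) -> (Int -> c))  [subst: {-} | 2 pending]
  -> decompose arrow: push a~(b -> a), List d~(Int -> c)
step 2: unify a ~ (b -> a)  [subst: {-} | 3 pending]
  occurs-check fail: a in (b -> a)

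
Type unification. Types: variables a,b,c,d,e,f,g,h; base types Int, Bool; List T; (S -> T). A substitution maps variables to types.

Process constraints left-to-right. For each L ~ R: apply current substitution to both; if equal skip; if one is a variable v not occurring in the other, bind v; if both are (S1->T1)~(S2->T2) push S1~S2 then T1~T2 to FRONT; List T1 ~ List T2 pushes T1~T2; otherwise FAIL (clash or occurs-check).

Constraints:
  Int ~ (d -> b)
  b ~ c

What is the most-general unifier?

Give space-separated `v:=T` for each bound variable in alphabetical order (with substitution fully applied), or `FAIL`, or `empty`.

Answer: FAIL

Derivation:
step 1: unify Int ~ (d -> b)  [subst: {-} | 1 pending]
  clash: Int vs (d -> b)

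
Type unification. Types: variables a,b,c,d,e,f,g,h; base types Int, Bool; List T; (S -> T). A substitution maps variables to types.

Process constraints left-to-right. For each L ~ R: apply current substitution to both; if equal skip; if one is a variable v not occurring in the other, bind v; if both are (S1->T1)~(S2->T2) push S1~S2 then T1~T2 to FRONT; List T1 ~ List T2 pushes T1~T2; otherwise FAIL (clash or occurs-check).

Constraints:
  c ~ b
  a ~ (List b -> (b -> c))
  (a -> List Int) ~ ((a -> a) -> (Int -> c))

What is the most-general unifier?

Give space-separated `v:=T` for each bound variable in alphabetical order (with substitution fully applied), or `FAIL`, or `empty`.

step 1: unify c ~ b  [subst: {-} | 2 pending]
  bind c := b
step 2: unify a ~ (List b -> (b -> b))  [subst: {c:=b} | 1 pending]
  bind a := (List b -> (b -> b))
step 3: unify ((List b -> (b -> b)) -> List Int) ~ (((List b -> (b -> b)) -> (List b -> (b -> b))) -> (Int -> b))  [subst: {c:=b, a:=(List b -> (b -> b))} | 0 pending]
  -> decompose arrow: push (List b -> (b -> b))~((List b -> (b -> b)) -> (List b -> (b -> b))), List Int~(Int -> b)
step 4: unify (List b -> (b -> b)) ~ ((List b -> (b -> b)) -> (List b -> (b -> b)))  [subst: {c:=b, a:=(List b -> (b -> b))} | 1 pending]
  -> decompose arrow: push List b~(List b -> (b -> b)), (b -> b)~(List b -> (b -> b))
step 5: unify List b ~ (List b -> (b -> b))  [subst: {c:=b, a:=(List b -> (b -> b))} | 2 pending]
  clash: List b vs (List b -> (b -> b))

Answer: FAIL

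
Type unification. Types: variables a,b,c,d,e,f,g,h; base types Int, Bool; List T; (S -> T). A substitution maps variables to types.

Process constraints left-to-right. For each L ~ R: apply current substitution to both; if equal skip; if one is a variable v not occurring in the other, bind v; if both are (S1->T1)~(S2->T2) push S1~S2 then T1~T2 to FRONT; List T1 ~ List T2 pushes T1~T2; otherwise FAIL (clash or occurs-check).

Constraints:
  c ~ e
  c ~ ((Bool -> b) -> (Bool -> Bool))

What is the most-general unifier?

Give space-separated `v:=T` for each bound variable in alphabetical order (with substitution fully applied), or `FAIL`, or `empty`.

step 1: unify c ~ e  [subst: {-} | 1 pending]
  bind c := e
step 2: unify e ~ ((Bool -> b) -> (Bool -> Bool))  [subst: {c:=e} | 0 pending]
  bind e := ((Bool -> b) -> (Bool -> Bool))

Answer: c:=((Bool -> b) -> (Bool -> Bool)) e:=((Bool -> b) -> (Bool -> Bool))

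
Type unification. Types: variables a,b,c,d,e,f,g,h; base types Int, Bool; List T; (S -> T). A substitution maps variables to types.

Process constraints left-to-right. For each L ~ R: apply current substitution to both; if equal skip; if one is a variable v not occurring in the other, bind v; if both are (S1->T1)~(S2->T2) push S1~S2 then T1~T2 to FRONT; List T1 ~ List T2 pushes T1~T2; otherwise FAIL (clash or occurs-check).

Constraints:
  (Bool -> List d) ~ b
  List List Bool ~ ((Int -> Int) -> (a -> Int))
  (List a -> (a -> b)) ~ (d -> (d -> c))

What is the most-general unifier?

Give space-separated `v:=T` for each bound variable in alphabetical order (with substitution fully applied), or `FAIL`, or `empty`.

step 1: unify (Bool -> List d) ~ b  [subst: {-} | 2 pending]
  bind b := (Bool -> List d)
step 2: unify List List Bool ~ ((Int -> Int) -> (a -> Int))  [subst: {b:=(Bool -> List d)} | 1 pending]
  clash: List List Bool vs ((Int -> Int) -> (a -> Int))

Answer: FAIL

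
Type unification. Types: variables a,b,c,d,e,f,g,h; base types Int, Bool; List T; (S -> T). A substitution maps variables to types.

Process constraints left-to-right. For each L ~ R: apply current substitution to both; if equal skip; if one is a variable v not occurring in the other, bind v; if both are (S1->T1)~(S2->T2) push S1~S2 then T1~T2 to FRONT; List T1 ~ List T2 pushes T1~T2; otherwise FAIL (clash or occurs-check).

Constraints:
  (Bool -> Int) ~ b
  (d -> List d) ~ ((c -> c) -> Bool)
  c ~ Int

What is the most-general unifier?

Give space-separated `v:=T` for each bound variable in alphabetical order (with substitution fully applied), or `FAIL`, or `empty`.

step 1: unify (Bool -> Int) ~ b  [subst: {-} | 2 pending]
  bind b := (Bool -> Int)
step 2: unify (d -> List d) ~ ((c -> c) -> Bool)  [subst: {b:=(Bool -> Int)} | 1 pending]
  -> decompose arrow: push d~(c -> c), List d~Bool
step 3: unify d ~ (c -> c)  [subst: {b:=(Bool -> Int)} | 2 pending]
  bind d := (c -> c)
step 4: unify List (c -> c) ~ Bool  [subst: {b:=(Bool -> Int), d:=(c -> c)} | 1 pending]
  clash: List (c -> c) vs Bool

Answer: FAIL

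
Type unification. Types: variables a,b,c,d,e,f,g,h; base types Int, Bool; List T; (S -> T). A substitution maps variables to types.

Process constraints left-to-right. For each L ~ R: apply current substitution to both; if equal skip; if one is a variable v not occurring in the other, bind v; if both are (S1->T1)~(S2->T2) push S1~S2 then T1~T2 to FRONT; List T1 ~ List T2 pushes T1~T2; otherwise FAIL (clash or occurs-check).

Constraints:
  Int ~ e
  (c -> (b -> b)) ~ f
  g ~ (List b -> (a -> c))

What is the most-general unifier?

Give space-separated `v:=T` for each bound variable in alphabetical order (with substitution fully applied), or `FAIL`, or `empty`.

Answer: e:=Int f:=(c -> (b -> b)) g:=(List b -> (a -> c))

Derivation:
step 1: unify Int ~ e  [subst: {-} | 2 pending]
  bind e := Int
step 2: unify (c -> (b -> b)) ~ f  [subst: {e:=Int} | 1 pending]
  bind f := (c -> (b -> b))
step 3: unify g ~ (List b -> (a -> c))  [subst: {e:=Int, f:=(c -> (b -> b))} | 0 pending]
  bind g := (List b -> (a -> c))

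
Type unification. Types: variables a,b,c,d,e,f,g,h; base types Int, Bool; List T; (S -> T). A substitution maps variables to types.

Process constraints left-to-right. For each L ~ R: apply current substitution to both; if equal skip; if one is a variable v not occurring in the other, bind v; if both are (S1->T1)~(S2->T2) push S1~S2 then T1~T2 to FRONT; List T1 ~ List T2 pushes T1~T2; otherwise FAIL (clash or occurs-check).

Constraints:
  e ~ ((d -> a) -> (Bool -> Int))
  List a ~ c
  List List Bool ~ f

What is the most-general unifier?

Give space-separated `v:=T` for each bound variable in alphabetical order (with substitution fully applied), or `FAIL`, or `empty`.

step 1: unify e ~ ((d -> a) -> (Bool -> Int))  [subst: {-} | 2 pending]
  bind e := ((d -> a) -> (Bool -> Int))
step 2: unify List a ~ c  [subst: {e:=((d -> a) -> (Bool -> Int))} | 1 pending]
  bind c := List a
step 3: unify List List Bool ~ f  [subst: {e:=((d -> a) -> (Bool -> Int)), c:=List a} | 0 pending]
  bind f := List List Bool

Answer: c:=List a e:=((d -> a) -> (Bool -> Int)) f:=List List Bool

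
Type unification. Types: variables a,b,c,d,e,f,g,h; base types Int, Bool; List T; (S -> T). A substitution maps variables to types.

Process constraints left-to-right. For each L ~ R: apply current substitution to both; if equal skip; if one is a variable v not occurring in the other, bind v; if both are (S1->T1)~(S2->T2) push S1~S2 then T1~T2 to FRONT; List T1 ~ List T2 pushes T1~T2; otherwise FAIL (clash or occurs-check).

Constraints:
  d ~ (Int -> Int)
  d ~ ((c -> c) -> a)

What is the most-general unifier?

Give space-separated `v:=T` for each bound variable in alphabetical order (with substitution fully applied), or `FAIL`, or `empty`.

step 1: unify d ~ (Int -> Int)  [subst: {-} | 1 pending]
  bind d := (Int -> Int)
step 2: unify (Int -> Int) ~ ((c -> c) -> a)  [subst: {d:=(Int -> Int)} | 0 pending]
  -> decompose arrow: push Int~(c -> c), Int~a
step 3: unify Int ~ (c -> c)  [subst: {d:=(Int -> Int)} | 1 pending]
  clash: Int vs (c -> c)

Answer: FAIL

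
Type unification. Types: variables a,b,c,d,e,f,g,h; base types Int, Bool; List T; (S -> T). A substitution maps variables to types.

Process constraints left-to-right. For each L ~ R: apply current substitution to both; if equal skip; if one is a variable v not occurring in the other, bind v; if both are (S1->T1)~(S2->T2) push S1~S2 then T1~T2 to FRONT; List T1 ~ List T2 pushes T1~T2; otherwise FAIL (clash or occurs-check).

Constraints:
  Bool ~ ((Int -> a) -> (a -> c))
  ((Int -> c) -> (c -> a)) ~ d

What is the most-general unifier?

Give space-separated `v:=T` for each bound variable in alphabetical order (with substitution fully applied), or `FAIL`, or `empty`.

step 1: unify Bool ~ ((Int -> a) -> (a -> c))  [subst: {-} | 1 pending]
  clash: Bool vs ((Int -> a) -> (a -> c))

Answer: FAIL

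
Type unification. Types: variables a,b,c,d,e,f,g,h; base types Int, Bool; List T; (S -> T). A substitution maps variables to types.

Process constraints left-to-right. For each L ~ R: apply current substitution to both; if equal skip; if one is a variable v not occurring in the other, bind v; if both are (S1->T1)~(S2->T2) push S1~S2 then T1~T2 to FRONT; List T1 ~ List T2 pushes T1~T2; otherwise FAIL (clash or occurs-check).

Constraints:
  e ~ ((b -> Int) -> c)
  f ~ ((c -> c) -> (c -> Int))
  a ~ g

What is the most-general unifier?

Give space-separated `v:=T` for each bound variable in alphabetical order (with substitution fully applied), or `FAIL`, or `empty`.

Answer: a:=g e:=((b -> Int) -> c) f:=((c -> c) -> (c -> Int))

Derivation:
step 1: unify e ~ ((b -> Int) -> c)  [subst: {-} | 2 pending]
  bind e := ((b -> Int) -> c)
step 2: unify f ~ ((c -> c) -> (c -> Int))  [subst: {e:=((b -> Int) -> c)} | 1 pending]
  bind f := ((c -> c) -> (c -> Int))
step 3: unify a ~ g  [subst: {e:=((b -> Int) -> c), f:=((c -> c) -> (c -> Int))} | 0 pending]
  bind a := g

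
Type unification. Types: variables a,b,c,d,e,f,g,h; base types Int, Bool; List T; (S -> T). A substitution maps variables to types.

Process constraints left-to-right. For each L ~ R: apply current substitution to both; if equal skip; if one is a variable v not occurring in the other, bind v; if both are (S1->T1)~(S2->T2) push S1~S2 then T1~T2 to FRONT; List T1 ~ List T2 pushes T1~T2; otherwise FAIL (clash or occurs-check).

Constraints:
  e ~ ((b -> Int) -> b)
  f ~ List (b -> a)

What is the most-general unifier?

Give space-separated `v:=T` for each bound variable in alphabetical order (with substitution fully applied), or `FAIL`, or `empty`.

Answer: e:=((b -> Int) -> b) f:=List (b -> a)

Derivation:
step 1: unify e ~ ((b -> Int) -> b)  [subst: {-} | 1 pending]
  bind e := ((b -> Int) -> b)
step 2: unify f ~ List (b -> a)  [subst: {e:=((b -> Int) -> b)} | 0 pending]
  bind f := List (b -> a)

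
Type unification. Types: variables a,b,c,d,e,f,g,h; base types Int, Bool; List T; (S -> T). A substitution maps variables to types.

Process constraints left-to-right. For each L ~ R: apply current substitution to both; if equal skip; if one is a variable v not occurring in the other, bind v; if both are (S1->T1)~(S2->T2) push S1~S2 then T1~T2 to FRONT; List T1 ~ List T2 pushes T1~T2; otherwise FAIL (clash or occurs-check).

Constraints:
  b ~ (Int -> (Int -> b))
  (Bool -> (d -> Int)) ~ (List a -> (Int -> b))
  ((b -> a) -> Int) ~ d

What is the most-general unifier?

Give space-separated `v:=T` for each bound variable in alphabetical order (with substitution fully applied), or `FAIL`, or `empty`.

step 1: unify b ~ (Int -> (Int -> b))  [subst: {-} | 2 pending]
  occurs-check fail: b in (Int -> (Int -> b))

Answer: FAIL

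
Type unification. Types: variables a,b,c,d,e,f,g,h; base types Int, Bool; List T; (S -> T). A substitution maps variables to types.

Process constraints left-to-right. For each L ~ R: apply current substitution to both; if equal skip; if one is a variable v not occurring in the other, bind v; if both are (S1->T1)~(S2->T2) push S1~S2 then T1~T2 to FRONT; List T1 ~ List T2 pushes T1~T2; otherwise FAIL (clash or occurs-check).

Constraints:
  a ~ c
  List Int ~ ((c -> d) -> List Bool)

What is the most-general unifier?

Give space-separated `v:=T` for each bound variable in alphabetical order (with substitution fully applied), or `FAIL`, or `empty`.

step 1: unify a ~ c  [subst: {-} | 1 pending]
  bind a := c
step 2: unify List Int ~ ((c -> d) -> List Bool)  [subst: {a:=c} | 0 pending]
  clash: List Int vs ((c -> d) -> List Bool)

Answer: FAIL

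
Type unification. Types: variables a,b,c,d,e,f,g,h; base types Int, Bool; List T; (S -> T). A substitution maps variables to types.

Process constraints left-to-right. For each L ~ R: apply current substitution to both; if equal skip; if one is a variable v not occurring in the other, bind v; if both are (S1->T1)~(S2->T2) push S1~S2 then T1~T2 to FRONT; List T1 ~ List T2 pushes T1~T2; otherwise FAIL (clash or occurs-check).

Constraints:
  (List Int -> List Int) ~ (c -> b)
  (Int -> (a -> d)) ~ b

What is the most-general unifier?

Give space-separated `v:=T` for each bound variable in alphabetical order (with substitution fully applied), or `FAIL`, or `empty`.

Answer: FAIL

Derivation:
step 1: unify (List Int -> List Int) ~ (c -> b)  [subst: {-} | 1 pending]
  -> decompose arrow: push List Int~c, List Int~b
step 2: unify List Int ~ c  [subst: {-} | 2 pending]
  bind c := List Int
step 3: unify List Int ~ b  [subst: {c:=List Int} | 1 pending]
  bind b := List Int
step 4: unify (Int -> (a -> d)) ~ List Int  [subst: {c:=List Int, b:=List Int} | 0 pending]
  clash: (Int -> (a -> d)) vs List Int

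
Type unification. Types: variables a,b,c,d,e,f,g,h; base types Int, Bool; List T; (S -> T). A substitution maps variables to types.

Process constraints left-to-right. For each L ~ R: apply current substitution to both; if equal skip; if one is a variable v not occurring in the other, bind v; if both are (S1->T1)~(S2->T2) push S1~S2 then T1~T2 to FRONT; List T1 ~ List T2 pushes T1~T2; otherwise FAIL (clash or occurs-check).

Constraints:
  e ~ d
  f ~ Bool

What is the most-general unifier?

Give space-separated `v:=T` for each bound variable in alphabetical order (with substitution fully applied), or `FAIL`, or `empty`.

Answer: e:=d f:=Bool

Derivation:
step 1: unify e ~ d  [subst: {-} | 1 pending]
  bind e := d
step 2: unify f ~ Bool  [subst: {e:=d} | 0 pending]
  bind f := Bool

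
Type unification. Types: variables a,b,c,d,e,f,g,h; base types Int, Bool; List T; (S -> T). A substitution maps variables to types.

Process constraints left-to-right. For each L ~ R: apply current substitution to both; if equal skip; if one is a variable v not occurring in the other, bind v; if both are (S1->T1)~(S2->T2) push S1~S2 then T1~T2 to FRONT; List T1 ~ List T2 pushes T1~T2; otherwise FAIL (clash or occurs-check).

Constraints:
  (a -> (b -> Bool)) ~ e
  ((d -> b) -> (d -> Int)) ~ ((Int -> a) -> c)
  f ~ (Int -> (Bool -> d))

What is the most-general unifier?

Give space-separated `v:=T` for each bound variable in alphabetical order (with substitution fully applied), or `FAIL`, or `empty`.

Answer: b:=a c:=(Int -> Int) d:=Int e:=(a -> (a -> Bool)) f:=(Int -> (Bool -> Int))

Derivation:
step 1: unify (a -> (b -> Bool)) ~ e  [subst: {-} | 2 pending]
  bind e := (a -> (b -> Bool))
step 2: unify ((d -> b) -> (d -> Int)) ~ ((Int -> a) -> c)  [subst: {e:=(a -> (b -> Bool))} | 1 pending]
  -> decompose arrow: push (d -> b)~(Int -> a), (d -> Int)~c
step 3: unify (d -> b) ~ (Int -> a)  [subst: {e:=(a -> (b -> Bool))} | 2 pending]
  -> decompose arrow: push d~Int, b~a
step 4: unify d ~ Int  [subst: {e:=(a -> (b -> Bool))} | 3 pending]
  bind d := Int
step 5: unify b ~ a  [subst: {e:=(a -> (b -> Bool)), d:=Int} | 2 pending]
  bind b := a
step 6: unify (Int -> Int) ~ c  [subst: {e:=(a -> (b -> Bool)), d:=Int, b:=a} | 1 pending]
  bind c := (Int -> Int)
step 7: unify f ~ (Int -> (Bool -> Int))  [subst: {e:=(a -> (b -> Bool)), d:=Int, b:=a, c:=(Int -> Int)} | 0 pending]
  bind f := (Int -> (Bool -> Int))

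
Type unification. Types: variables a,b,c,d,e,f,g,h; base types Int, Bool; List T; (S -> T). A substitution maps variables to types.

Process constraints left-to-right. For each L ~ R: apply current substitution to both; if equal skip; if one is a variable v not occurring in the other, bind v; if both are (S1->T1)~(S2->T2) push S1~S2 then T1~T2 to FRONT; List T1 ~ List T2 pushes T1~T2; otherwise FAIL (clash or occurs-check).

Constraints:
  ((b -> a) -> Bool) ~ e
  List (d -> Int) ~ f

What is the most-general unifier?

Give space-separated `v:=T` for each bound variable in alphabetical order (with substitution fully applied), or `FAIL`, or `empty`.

step 1: unify ((b -> a) -> Bool) ~ e  [subst: {-} | 1 pending]
  bind e := ((b -> a) -> Bool)
step 2: unify List (d -> Int) ~ f  [subst: {e:=((b -> a) -> Bool)} | 0 pending]
  bind f := List (d -> Int)

Answer: e:=((b -> a) -> Bool) f:=List (d -> Int)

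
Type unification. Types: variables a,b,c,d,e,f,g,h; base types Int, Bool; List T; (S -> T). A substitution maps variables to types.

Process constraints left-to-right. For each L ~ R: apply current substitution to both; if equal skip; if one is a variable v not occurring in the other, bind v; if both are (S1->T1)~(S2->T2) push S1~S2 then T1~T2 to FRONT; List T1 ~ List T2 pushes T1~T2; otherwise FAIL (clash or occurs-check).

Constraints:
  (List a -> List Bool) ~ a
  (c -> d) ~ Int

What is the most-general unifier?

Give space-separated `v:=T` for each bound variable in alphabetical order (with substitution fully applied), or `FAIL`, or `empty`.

step 1: unify (List a -> List Bool) ~ a  [subst: {-} | 1 pending]
  occurs-check fail

Answer: FAIL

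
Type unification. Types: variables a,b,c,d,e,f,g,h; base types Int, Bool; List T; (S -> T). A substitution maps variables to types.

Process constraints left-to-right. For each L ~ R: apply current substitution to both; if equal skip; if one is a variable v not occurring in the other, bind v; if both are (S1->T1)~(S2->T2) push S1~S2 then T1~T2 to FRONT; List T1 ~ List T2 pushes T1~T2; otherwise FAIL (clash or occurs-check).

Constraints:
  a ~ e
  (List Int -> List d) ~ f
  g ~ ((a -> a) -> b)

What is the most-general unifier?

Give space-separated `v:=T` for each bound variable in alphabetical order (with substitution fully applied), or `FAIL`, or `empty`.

Answer: a:=e f:=(List Int -> List d) g:=((e -> e) -> b)

Derivation:
step 1: unify a ~ e  [subst: {-} | 2 pending]
  bind a := e
step 2: unify (List Int -> List d) ~ f  [subst: {a:=e} | 1 pending]
  bind f := (List Int -> List d)
step 3: unify g ~ ((e -> e) -> b)  [subst: {a:=e, f:=(List Int -> List d)} | 0 pending]
  bind g := ((e -> e) -> b)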